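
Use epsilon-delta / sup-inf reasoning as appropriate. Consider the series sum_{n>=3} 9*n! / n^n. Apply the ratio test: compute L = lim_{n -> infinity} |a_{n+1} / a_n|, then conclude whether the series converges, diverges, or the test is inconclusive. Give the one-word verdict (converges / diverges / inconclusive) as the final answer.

Let a_n denote the general term. Form the ratio a_{n+1}/a_n and simplify:
a_{n+1}/a_n = (n/(n + 1))^n
Take the limit as n -> infinity: L = exp(-1).
Since L = exp(-1) < 1, the ratio test implies the series converges.

converges


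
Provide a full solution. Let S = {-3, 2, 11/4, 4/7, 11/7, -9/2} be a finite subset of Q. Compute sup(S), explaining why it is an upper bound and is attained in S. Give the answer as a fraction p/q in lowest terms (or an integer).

S is finite, so sup(S) = max(S).
Sorted decreasing:
11/4, 2, 11/7, 4/7, -3, -9/2
The extremum is 11/4.
For every x in S, x <= 11/4. And 11/4 is in S, so it is attained.
Therefore sup(S) = 11/4.

11/4


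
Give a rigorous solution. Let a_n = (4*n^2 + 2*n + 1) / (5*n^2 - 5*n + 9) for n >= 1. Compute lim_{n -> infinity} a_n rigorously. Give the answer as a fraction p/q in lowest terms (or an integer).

Divide numerator and denominator by n^2, the highest power:
numerator / n^2 = 4 + 2/n + n^(-2)
denominator / n^2 = 5 - 5/n + 9/n^2
As n -> infinity, all terms of the form c/n^k (k >= 1) tend to 0.
So numerator / n^2 -> 4 and denominator / n^2 -> 5.
Therefore lim a_n = 4/5.

4/5


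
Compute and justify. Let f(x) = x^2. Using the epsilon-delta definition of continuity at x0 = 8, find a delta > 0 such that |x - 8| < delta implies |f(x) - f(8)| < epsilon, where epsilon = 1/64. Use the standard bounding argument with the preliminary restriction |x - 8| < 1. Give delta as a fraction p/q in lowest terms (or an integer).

Factor: |x^2 - (8)^2| = |x - 8| * |x + 8|.
Impose |x - 8| < 1 first. Then |x + 8| = |(x - 8) + 2*(8)| <= |x - 8| + 2*|8| < 1 + 16 = 17.
So |x^2 - (8)^2| < delta * 17.
We need delta * 17 <= 1/64, i.e. delta <= 1/64/17 = 1/1088.
Since 1/1088 < 1, this is tighter than 1; take delta = 1/1088.
So delta = 1/1088 works.

1/1088


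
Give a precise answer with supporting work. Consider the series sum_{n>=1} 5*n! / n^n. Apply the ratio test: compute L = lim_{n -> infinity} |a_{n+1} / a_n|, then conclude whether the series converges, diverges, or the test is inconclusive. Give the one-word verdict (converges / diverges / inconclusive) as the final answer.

Let a_n denote the general term. Form the ratio a_{n+1}/a_n and simplify:
a_{n+1}/a_n = (n/(n + 1))^n
Take the limit as n -> infinity: L = exp(-1).
Since L = exp(-1) < 1, the ratio test implies the series converges.

converges


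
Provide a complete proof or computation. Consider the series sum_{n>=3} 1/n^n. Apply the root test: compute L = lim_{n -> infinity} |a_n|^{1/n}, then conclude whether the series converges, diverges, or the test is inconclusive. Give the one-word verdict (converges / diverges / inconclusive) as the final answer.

Let a_n denote the general term. Form |a_n|^(1/n) and simplify:
|a_n|^(1/n) = 1/n
Take the limit as n -> infinity: L = 0.
Since L = 0 < 1, the root test implies convergence.

converges


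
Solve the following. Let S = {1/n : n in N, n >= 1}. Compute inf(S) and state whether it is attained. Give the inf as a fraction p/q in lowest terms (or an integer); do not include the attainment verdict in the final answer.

Analysis:
- Values: 1, 1/2, 1/3, 1/4, ... strictly decreasing.
- The maximum is 1 (n=1); sup = 1 (attained).
- The set is bounded below by 0; 1/n -> 0 so 0 is the greatest lower bound.
- 0 is not in the set, so inf = 0 is not attained.
Conclusion: inf(S) = 0, not attained in S.

0


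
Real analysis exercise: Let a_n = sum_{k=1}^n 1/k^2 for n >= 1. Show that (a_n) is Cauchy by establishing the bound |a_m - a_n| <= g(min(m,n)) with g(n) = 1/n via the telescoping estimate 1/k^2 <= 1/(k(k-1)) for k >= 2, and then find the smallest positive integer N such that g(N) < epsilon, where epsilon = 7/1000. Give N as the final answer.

For m > n >= 1: |a_m - a_n| = sum_{k=n+1}^m 1/k^2.
Use 1/k^2 <= 1/(k(k-1)) = 1/(k-1) - 1/k for k >= 2:
sum_{k=n+1}^m 1/k^2 <= sum_{k=n+1}^m (1/(k-1) - 1/k) = 1/n - 1/m <= 1/n.
By symmetry the same bound holds with n,m swapped, so |a_m - a_n| <= 1/min(m,n) = g(min(m,n)). Since g(n) -> 0, (a_n) is Cauchy.
Now solve g(N) < 7/1000: 1/N < 7/1000 <=> N > 1/(7/1000) = 1000/7.
The smallest integer strictly greater than 1000/7 is N = 143.
Check: g(143) = 1/143 < 7/1000; g(142) = 1/142 >= 7/1000. So N = 143.

143


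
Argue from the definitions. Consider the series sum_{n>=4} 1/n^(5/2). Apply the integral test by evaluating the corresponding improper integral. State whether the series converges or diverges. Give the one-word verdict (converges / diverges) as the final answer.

Let f(x) = x^(-5/2). Then f is positive, continuous, and decreasing on [4, infinity), so the integral test applies.
Compute the improper integral int_{4}^infinity f(x) dx:
  antiderivative F(x) = -2/(3*x^(3/2)).
  As x -> infinity, F(x) -> 0 (since p = 5/2 > 1).
  So int = F(infinity) - F(4) = 0 - (-1/12) = 1/12.
  Finite, so by the integral test, the series converges.

converges


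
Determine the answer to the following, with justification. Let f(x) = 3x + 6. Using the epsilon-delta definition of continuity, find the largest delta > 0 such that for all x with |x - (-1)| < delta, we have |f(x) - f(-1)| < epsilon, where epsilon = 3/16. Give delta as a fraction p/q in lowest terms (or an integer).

We compute f(-1) = 3*(-1) + 6 = 3.
|f(x) - f(-1)| = |3x + 6 - (3)| = |3(x - (-1))| = 3|x - (-1)|.
We need 3|x - (-1)| < 3/16, i.e. |x - (-1)| < 3/16 / 3 = 1/16.
So any delta <= 1/16 works. Conversely, if delta > 1/16, then x = -1 + 1/16 satisfies |x - (-1)| = 1/16 < delta but |f(x) - f(-1)| = 3 * 1/16 = 3/16, which is not < 3/16; so no larger delta works.
Hence the largest such delta is 1/16.

1/16


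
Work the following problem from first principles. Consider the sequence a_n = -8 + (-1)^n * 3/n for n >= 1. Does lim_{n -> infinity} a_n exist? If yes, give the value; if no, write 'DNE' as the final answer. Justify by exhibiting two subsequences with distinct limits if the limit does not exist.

Examine the behaviour of a_n along subsequences.
Even-n subsequence a_{2k} = -8 + 3/(2k) -> -8. Odd-n subsequence a_{2k+1} = -8 - 3/(2k+1) -> -8. Both tend to -8, which suggests the limit is -8; verify directly.
|a_n - (-8)| = |(-1)^n * 3/n| = 3/n for every n >= 1.
Given epsilon > 0, choose a positive integer N > 3/epsilon. Then for all n >= N, |a_n - (-8)| = 3/n <= 3/N < epsilon.
So by the definition of the limit, lim a_n exists and equals -8.

-8


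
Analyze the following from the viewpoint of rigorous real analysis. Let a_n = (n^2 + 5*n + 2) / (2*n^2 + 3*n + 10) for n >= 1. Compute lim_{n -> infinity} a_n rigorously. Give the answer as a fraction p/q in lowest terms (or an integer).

Divide numerator and denominator by n^2, the highest power:
numerator / n^2 = 1 + 5/n + 2/n^2
denominator / n^2 = 2 + 3/n + 10/n^2
As n -> infinity, all terms of the form c/n^k (k >= 1) tend to 0.
So numerator / n^2 -> 1 and denominator / n^2 -> 2.
Therefore lim a_n = 1/2.

1/2


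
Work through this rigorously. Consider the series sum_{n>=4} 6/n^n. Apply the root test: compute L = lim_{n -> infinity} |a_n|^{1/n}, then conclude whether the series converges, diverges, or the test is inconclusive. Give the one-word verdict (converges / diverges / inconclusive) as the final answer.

Let a_n denote the general term. Form |a_n|^(1/n) and simplify:
|a_n|^(1/n) = 6^(1/n)/n
Take the limit as n -> infinity: L = 0.
Since L = 0 < 1, the root test implies convergence.

converges


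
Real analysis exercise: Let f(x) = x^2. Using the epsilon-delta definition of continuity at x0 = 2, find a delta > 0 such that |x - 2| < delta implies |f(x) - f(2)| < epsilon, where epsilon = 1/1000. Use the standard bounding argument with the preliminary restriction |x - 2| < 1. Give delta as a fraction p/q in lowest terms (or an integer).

Factor: |x^2 - (2)^2| = |x - 2| * |x + 2|.
Impose |x - 2| < 1 first. Then |x + 2| = |(x - 2) + 2*(2)| <= |x - 2| + 2*|2| < 1 + 4 = 5.
So |x^2 - (2)^2| < delta * 5.
We need delta * 5 <= 1/1000, i.e. delta <= 1/1000/5 = 1/5000.
Since 1/5000 < 1, this is tighter than 1; take delta = 1/5000.
So delta = 1/5000 works.

1/5000


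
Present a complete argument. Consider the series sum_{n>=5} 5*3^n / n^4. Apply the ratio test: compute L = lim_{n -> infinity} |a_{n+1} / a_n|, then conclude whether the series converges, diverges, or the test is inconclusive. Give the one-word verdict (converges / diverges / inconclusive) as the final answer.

Let a_n denote the general term. Form the ratio a_{n+1}/a_n and simplify:
a_{n+1}/a_n = 3*n^4/(n + 1)^4
Take the limit as n -> infinity: L = 3.
Since L = 3 > 1 (or L = infinity), the ratio test implies the series diverges.

diverges


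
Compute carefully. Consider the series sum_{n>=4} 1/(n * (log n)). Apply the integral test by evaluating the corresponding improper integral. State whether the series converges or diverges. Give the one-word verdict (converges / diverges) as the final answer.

Let f(x) = 1/(x*log(x)). Then f is positive, continuous, and decreasing on [4, infinity), so the integral test applies.
Compute the improper integral int_{4}^infinity f(x) dx:
  antiderivative F(x) = log(log(x)).
  F(x) = log(log(x)) -> infinity as x -> infinity. The integral diverges, so by the integral test, the series diverges.

diverges


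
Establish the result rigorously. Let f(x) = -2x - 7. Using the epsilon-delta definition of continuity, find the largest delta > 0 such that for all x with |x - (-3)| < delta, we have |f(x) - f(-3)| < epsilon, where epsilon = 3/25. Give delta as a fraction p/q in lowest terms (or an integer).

We compute f(-3) = -2*(-3) - 7 = -1.
|f(x) - f(-3)| = |-2x - 7 - (-1)| = |-2(x - (-3))| = 2|x - (-3)|.
We need 2|x - (-3)| < 3/25, i.e. |x - (-3)| < 3/25 / 2 = 3/50.
So any delta <= 3/50 works. Conversely, if delta > 3/50, then x = -3 + 3/50 satisfies |x - (-3)| = 3/50 < delta but |f(x) - f(-3)| = 2 * 3/50 = 3/25, which is not < 3/25; so no larger delta works.
Hence the largest such delta is 3/50.

3/50


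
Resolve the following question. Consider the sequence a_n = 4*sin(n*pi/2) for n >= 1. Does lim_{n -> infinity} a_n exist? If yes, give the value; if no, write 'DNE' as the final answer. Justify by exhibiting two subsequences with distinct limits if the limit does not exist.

Examine the behaviour of a_n along subsequences.
a_{4k+1} = 4*sin(pi/2 + 2k*pi) = 4 -> 4. a_{4k+3} = 4*sin(3pi/2 + 2k*pi) = -4 -> -4.
Since these two subsequential limits are 4 and -4, distinct, the full sequence cannot converge (a convergent sequence has all subsequences tending to the same limit). So lim a_n does not exist.

DNE


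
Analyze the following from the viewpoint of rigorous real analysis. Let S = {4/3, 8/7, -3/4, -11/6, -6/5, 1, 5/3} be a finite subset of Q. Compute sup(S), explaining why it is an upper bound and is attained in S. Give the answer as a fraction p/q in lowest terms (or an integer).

S is finite, so sup(S) = max(S).
Sorted decreasing:
5/3, 4/3, 8/7, 1, -3/4, -6/5, -11/6
The extremum is 5/3.
For every x in S, x <= 5/3. And 5/3 is in S, so it is attained.
Therefore sup(S) = 5/3.

5/3


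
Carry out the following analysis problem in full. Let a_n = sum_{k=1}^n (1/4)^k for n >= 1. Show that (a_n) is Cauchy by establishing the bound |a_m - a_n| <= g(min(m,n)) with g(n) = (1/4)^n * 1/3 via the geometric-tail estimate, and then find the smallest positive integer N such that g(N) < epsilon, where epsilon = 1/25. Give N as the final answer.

For m > n >= 1: |a_m - a_n| = sum_{k=n+1}^m (1/4)^k < sum_{k=n+1}^infinity (1/4)^k = (1/4)^(n+1) / (1 - 1/4) = (1/4)^n * (1/4) * (4/3) = (1/4)^n * 1/3.
So g(n) = (1/4)^n / 3. Since g(n) -> 0, (a_n) is Cauchy.
Now solve g(N) < 1/25: (1/4)^N / 3 < 1/25 <=> 4^N > 1 / (3 * 1/25) = 25/3.
Check powers of 4: 4^1 = 4 <= 25/3, 4^2 = 16 > 25/3.
So the smallest such N is 2. Check: g(2) = 1/(3 * 16) = 1/48 < 1/25.

2


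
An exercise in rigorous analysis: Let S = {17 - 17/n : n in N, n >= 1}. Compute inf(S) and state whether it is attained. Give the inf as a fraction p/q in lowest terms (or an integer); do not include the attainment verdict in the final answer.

Analysis:
- Values: 0, 17/2, 34/3, 51/4, ... strictly increasing.
- Minimum is 0 (n=1); inf = 0 (attained).
- 17 - 17/n -> 17 from below; sup = 17, not attained.
Conclusion: inf(S) = 0, attained in S.

0


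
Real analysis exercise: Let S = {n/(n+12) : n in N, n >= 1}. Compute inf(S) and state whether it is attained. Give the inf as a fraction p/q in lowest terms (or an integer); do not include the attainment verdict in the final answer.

Analysis:
- Values: 1/13, 1/7, 1/5, 1/4, ... strictly increasing.
- Minimum is 1/13 (n=1); inf = 1/13 (attained).
- n/(n+12) = 1 - 12/(n+12) -> 1 from below as n -> infinity, and never equals 1.
- So sup = 1 (not attained).
Conclusion: inf(S) = 1/13, attained in S.

1/13


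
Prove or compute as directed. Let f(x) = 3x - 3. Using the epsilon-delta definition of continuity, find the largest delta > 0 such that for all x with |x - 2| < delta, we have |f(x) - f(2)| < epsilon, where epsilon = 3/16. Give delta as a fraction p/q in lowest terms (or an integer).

We compute f(2) = 3*(2) - 3 = 3.
|f(x) - f(2)| = |3x - 3 - (3)| = |3(x - 2)| = 3|x - 2|.
We need 3|x - 2| < 3/16, i.e. |x - 2| < 3/16 / 3 = 1/16.
So any delta <= 1/16 works. Conversely, if delta > 1/16, then x = 2 + 1/16 satisfies |x - 2| = 1/16 < delta but |f(x) - f(2)| = 3 * 1/16 = 3/16, which is not < 3/16; so no larger delta works.
Hence the largest such delta is 1/16.

1/16


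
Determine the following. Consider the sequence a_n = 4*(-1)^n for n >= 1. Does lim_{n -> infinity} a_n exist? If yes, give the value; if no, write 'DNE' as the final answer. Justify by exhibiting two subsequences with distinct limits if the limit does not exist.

Examine the behaviour of a_n along subsequences.
Even-n subsequence a_{2k} = 4 -> 4. Odd-n subsequence a_{2k+1} = -4 -> -4.
Since these two subsequential limits are 4 and -4, distinct, the full sequence cannot converge (a convergent sequence has all subsequences tending to the same limit). So lim a_n does not exist.

DNE


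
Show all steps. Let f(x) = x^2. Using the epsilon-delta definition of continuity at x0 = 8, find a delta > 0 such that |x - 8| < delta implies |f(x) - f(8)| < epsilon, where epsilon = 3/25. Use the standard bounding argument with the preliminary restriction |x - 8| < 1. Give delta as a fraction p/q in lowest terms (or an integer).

Factor: |x^2 - (8)^2| = |x - 8| * |x + 8|.
Impose |x - 8| < 1 first. Then |x + 8| = |(x - 8) + 2*(8)| <= |x - 8| + 2*|8| < 1 + 16 = 17.
So |x^2 - (8)^2| < delta * 17.
We need delta * 17 <= 3/25, i.e. delta <= 3/25/17 = 3/425.
Since 3/425 < 1, this is tighter than 1; take delta = 3/425.
So delta = 3/425 works.

3/425


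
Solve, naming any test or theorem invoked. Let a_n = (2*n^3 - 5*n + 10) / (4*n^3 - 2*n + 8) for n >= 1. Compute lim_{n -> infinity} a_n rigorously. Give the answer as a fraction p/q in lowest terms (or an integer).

Divide numerator and denominator by n^3, the highest power:
numerator / n^3 = 2 - 5/n^2 + 10/n^3
denominator / n^3 = 4 - 2/n^2 + 8/n^3
As n -> infinity, all terms of the form c/n^k (k >= 1) tend to 0.
So numerator / n^3 -> 2 and denominator / n^3 -> 4.
Therefore lim a_n = 1/2.

1/2


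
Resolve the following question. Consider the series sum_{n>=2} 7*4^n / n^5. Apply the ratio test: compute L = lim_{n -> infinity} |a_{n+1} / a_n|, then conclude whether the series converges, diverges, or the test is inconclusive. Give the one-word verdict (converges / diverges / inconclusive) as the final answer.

Let a_n denote the general term. Form the ratio a_{n+1}/a_n and simplify:
a_{n+1}/a_n = 4*n^5/(n + 1)^5
Take the limit as n -> infinity: L = 4.
Since L = 4 > 1 (or L = infinity), the ratio test implies the series diverges.

diverges


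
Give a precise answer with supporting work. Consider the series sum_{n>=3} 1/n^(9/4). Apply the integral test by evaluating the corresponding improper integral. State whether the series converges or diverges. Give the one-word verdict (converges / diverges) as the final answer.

Let f(x) = x^(-9/4). Then f is positive, continuous, and decreasing on [3, infinity), so the integral test applies.
Compute the improper integral int_{3}^infinity f(x) dx:
  antiderivative F(x) = -4/(5*x^(5/4)).
  As x -> infinity, F(x) -> 0 (since p = 9/4 > 1).
  So int = F(infinity) - F(3) = 0 - (-4*3^(3/4)/45) = 4*3^(3/4)/45.
  Finite, so by the integral test, the series converges.

converges


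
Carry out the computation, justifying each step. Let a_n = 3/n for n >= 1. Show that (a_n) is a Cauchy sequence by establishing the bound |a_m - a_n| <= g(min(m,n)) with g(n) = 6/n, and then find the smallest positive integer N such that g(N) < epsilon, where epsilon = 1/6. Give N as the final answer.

For any m, n >= 1, by the triangle inequality:
|a_m - a_n| = |3/m - 3/n| <= 3*1/m + 3*1/n <= 6/min(m,n).
So g(n) = 6/n bounds the Cauchy difference. Since g(n) -> 0, (a_n) is Cauchy.
Now solve g(N) < 1/6: 6/N < 1/6 <=> N > 6 / (1/6) = 36.
The smallest integer strictly greater than 36 is N = 37.
Check: g(37) = 6/37 = 6/37 < 1/6; g(36) = 1/6 >= 1/6. So N = 37.

37


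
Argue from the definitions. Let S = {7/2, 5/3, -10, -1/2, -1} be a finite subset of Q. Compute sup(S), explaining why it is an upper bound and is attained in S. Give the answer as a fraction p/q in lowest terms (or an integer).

S is finite, so sup(S) = max(S).
Sorted decreasing:
7/2, 5/3, -1/2, -1, -10
The extremum is 7/2.
For every x in S, x <= 7/2. And 7/2 is in S, so it is attained.
Therefore sup(S) = 7/2.

7/2


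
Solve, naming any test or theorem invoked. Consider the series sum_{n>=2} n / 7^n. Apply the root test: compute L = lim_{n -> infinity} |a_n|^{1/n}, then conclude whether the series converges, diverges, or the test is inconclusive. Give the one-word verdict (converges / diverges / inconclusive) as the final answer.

Let a_n denote the general term. Form |a_n|^(1/n) and simplify:
|a_n|^(1/n) = n^(1/n)/7
Take the limit as n -> infinity: L = 1/7.
Since L = 1/7 < 1, the root test implies convergence.

converges


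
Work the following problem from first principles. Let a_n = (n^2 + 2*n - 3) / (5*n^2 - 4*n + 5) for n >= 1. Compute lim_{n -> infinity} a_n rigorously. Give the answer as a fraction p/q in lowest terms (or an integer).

Divide numerator and denominator by n^2, the highest power:
numerator / n^2 = 1 + 2/n - 3/n^2
denominator / n^2 = 5 - 4/n + 5/n^2
As n -> infinity, all terms of the form c/n^k (k >= 1) tend to 0.
So numerator / n^2 -> 1 and denominator / n^2 -> 5.
Therefore lim a_n = 1/5.

1/5


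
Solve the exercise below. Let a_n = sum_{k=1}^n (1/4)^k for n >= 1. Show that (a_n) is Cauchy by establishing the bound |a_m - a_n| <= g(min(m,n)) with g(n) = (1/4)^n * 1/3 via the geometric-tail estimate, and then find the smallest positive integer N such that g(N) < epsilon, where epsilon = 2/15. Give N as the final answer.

For m > n >= 1: |a_m - a_n| = sum_{k=n+1}^m (1/4)^k < sum_{k=n+1}^infinity (1/4)^k = (1/4)^(n+1) / (1 - 1/4) = (1/4)^n * (1/4) * (4/3) = (1/4)^n * 1/3.
So g(n) = (1/4)^n / 3. Since g(n) -> 0, (a_n) is Cauchy.
Now solve g(N) < 2/15: (1/4)^N / 3 < 2/15 <=> 4^N > 1 / (3 * 2/15) = 5/2.
Check powers of 4: 4^0 = 1 <= 5/2, 4^1 = 4 > 5/2.
So the smallest such N is 1. Check: g(1) = 1/(3 * 4) = 1/12 < 2/15.

1


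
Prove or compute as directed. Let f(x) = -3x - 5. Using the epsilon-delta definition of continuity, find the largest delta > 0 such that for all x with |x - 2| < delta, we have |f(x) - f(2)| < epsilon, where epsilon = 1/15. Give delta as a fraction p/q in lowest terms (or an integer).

We compute f(2) = -3*(2) - 5 = -11.
|f(x) - f(2)| = |-3x - 5 - (-11)| = |-3(x - 2)| = 3|x - 2|.
We need 3|x - 2| < 1/15, i.e. |x - 2| < 1/15 / 3 = 1/45.
So any delta <= 1/45 works. Conversely, if delta > 1/45, then x = 2 + 1/45 satisfies |x - 2| = 1/45 < delta but |f(x) - f(2)| = 3 * 1/45 = 1/15, which is not < 1/15; so no larger delta works.
Hence the largest such delta is 1/45.

1/45


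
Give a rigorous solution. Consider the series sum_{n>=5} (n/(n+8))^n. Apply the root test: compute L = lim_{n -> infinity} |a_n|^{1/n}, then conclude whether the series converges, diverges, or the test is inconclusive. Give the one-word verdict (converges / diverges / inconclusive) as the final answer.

Let a_n denote the general term. Form |a_n|^(1/n) and simplify:
|a_n|^(1/n) = n/(n + 8)
Take the limit as n -> infinity: L = 1.
Since L = 1, the root test is inconclusive. (In fact a_n = (n/(n+8))^n -> e^(-8) != 0, so the nth-term test shows divergence; but the root test itself gives no conclusion.)

inconclusive


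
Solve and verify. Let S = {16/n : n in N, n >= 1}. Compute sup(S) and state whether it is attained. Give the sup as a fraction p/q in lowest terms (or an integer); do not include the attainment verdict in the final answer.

Analysis:
- Values: 16, 8, 16/3, 4, ... strictly decreasing.
- The maximum is 16 (n=1); sup = 16 (attained).
- The set is bounded below by 0; 16/n -> 0 so 0 is the greatest lower bound.
- 0 is not in the set, so inf = 0 is not attained.
Conclusion: sup(S) = 16, attained in S.

16


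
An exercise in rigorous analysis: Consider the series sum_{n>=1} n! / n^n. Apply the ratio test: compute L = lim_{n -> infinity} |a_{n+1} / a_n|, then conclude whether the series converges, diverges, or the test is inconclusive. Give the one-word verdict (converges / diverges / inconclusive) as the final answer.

Let a_n denote the general term. Form the ratio a_{n+1}/a_n and simplify:
a_{n+1}/a_n = (n/(n + 1))^n
Take the limit as n -> infinity: L = exp(-1).
Since L = exp(-1) < 1, the ratio test implies the series converges.

converges


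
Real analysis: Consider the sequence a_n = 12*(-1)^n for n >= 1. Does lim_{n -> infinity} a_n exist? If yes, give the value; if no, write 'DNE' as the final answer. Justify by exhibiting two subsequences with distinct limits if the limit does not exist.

Examine the behaviour of a_n along subsequences.
Even-n subsequence a_{2k} = 12 -> 12. Odd-n subsequence a_{2k+1} = -12 -> -12.
Since these two subsequential limits are 12 and -12, distinct, the full sequence cannot converge (a convergent sequence has all subsequences tending to the same limit). So lim a_n does not exist.

DNE


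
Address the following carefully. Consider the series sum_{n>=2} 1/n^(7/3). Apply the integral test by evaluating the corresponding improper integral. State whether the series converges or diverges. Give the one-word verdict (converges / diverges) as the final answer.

Let f(x) = x^(-7/3). Then f is positive, continuous, and decreasing on [2, infinity), so the integral test applies.
Compute the improper integral int_{2}^infinity f(x) dx:
  antiderivative F(x) = -3/(4*x^(4/3)).
  As x -> infinity, F(x) -> 0 (since p = 7/3 > 1).
  So int = F(infinity) - F(2) = 0 - (-3*2^(2/3)/16) = 3*2^(2/3)/16.
  Finite, so by the integral test, the series converges.

converges


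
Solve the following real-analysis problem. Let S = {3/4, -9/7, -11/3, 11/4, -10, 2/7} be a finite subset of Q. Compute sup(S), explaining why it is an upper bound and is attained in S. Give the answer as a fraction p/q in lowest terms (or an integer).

S is finite, so sup(S) = max(S).
Sorted decreasing:
11/4, 3/4, 2/7, -9/7, -11/3, -10
The extremum is 11/4.
For every x in S, x <= 11/4. And 11/4 is in S, so it is attained.
Therefore sup(S) = 11/4.

11/4


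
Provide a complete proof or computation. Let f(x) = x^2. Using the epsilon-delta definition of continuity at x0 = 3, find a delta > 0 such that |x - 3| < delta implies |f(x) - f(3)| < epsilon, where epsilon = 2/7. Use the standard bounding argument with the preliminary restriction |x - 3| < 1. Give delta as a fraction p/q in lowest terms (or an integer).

Factor: |x^2 - (3)^2| = |x - 3| * |x + 3|.
Impose |x - 3| < 1 first. Then |x + 3| = |(x - 3) + 2*(3)| <= |x - 3| + 2*|3| < 1 + 6 = 7.
So |x^2 - (3)^2| < delta * 7.
We need delta * 7 <= 2/7, i.e. delta <= 2/7/7 = 2/49.
Since 2/49 < 1, this is tighter than 1; take delta = 2/49.
So delta = 2/49 works.

2/49


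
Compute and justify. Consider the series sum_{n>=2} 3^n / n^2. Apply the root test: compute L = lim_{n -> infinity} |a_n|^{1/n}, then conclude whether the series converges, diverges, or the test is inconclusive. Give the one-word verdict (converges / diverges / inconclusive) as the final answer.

Let a_n denote the general term. Form |a_n|^(1/n) and simplify:
|a_n|^(1/n) = 3/n^(2/n)
Take the limit as n -> infinity: L = 3.
Since L = 3 > 1, the root test implies divergence.

diverges


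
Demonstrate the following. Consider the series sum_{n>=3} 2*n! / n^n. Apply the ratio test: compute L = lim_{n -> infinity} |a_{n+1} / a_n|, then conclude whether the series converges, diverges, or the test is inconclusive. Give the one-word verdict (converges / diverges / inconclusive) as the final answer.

Let a_n denote the general term. Form the ratio a_{n+1}/a_n and simplify:
a_{n+1}/a_n = (n/(n + 1))^n
Take the limit as n -> infinity: L = exp(-1).
Since L = exp(-1) < 1, the ratio test implies the series converges.

converges


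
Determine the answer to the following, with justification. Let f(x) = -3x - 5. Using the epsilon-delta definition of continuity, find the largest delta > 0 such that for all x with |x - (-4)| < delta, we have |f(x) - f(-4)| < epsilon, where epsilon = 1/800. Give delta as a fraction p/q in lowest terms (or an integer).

We compute f(-4) = -3*(-4) - 5 = 7.
|f(x) - f(-4)| = |-3x - 5 - (7)| = |-3(x - (-4))| = 3|x - (-4)|.
We need 3|x - (-4)| < 1/800, i.e. |x - (-4)| < 1/800 / 3 = 1/2400.
So any delta <= 1/2400 works. Conversely, if delta > 1/2400, then x = -4 + 1/2400 satisfies |x - (-4)| = 1/2400 < delta but |f(x) - f(-4)| = 3 * 1/2400 = 1/800, which is not < 1/800; so no larger delta works.
Hence the largest such delta is 1/2400.

1/2400


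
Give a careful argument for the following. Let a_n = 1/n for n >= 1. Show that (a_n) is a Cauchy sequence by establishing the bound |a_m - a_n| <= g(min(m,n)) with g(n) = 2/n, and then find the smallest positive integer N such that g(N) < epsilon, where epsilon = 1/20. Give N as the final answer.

For any m, n >= 1, by the triangle inequality:
|a_m - a_n| = |1/m - 1/n| <= 1/m + 1/n <= 2/min(m,n).
So g(n) = 2/n bounds the Cauchy difference. Since g(n) -> 0, (a_n) is Cauchy.
Now solve g(N) < 1/20: 2/N < 1/20 <=> N > 2 / (1/20) = 40.
The smallest integer strictly greater than 40 is N = 41.
Check: g(41) = 2/41 = 2/41 < 1/20; g(40) = 1/20 >= 1/20. So N = 41.

41


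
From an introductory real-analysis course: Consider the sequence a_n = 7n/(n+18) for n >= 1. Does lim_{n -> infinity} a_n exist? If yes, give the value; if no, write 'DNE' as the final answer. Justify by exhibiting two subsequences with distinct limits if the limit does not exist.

Examine the behaviour of a_n along subsequences.
Even-n subsequence a_{2k} = 7(2k)/(2k+18) -> 7. Odd-n subsequence a_{2k+1} = 7(2k+1)/(2k+19) -> 7. Both tend to 7, which suggests the limit is 7; verify directly.
|a_n - 7| = |7n - 7(n+18)| / (n+18) = 126/(n+18) < 126/n for every n >= 1.
Given epsilon > 0, choose a positive integer N > 126/epsilon. Then for all n >= N, |a_n - 7| < 126/n <= 126/N < epsilon.
So by the definition of the limit, lim a_n exists and equals 7.

7


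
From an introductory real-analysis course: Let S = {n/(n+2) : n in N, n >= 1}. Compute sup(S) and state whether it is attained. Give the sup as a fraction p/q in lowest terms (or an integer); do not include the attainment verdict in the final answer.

Analysis:
- Values: 1/3, 1/2, 3/5, 2/3, ... strictly increasing.
- Minimum is 1/3 (n=1); inf = 1/3 (attained).
- n/(n+2) = 1 - 2/(n+2) -> 1 from below as n -> infinity, and never equals 1.
- So sup = 1 (not attained).
Conclusion: sup(S) = 1, not attained in S.

1


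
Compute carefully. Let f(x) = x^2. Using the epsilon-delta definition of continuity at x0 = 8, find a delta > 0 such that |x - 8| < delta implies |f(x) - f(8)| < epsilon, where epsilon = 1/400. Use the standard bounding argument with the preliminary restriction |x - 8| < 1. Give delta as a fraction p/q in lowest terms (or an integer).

Factor: |x^2 - (8)^2| = |x - 8| * |x + 8|.
Impose |x - 8| < 1 first. Then |x + 8| = |(x - 8) + 2*(8)| <= |x - 8| + 2*|8| < 1 + 16 = 17.
So |x^2 - (8)^2| < delta * 17.
We need delta * 17 <= 1/400, i.e. delta <= 1/400/17 = 1/6800.
Since 1/6800 < 1, this is tighter than 1; take delta = 1/6800.
So delta = 1/6800 works.

1/6800


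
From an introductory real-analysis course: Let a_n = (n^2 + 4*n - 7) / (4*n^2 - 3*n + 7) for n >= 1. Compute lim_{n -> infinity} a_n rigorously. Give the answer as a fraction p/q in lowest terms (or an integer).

Divide numerator and denominator by n^2, the highest power:
numerator / n^2 = 1 + 4/n - 7/n^2
denominator / n^2 = 4 - 3/n + 7/n^2
As n -> infinity, all terms of the form c/n^k (k >= 1) tend to 0.
So numerator / n^2 -> 1 and denominator / n^2 -> 4.
Therefore lim a_n = 1/4.

1/4


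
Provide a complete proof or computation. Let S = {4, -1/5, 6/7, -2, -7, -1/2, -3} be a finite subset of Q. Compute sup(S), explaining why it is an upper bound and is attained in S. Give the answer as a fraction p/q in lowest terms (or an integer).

S is finite, so sup(S) = max(S).
Sorted decreasing:
4, 6/7, -1/5, -1/2, -2, -3, -7
The extremum is 4.
For every x in S, x <= 4. And 4 is in S, so it is attained.
Therefore sup(S) = 4.

4


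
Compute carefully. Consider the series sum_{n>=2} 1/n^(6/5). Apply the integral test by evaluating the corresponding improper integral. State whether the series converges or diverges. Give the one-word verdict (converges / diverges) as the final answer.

Let f(x) = x^(-6/5). Then f is positive, continuous, and decreasing on [2, infinity), so the integral test applies.
Compute the improper integral int_{2}^infinity f(x) dx:
  antiderivative F(x) = -5/x^(1/5).
  As x -> infinity, F(x) -> 0 (since p = 6/5 > 1).
  So int = F(infinity) - F(2) = 0 - (-5*2^(4/5)/2) = 5*2^(4/5)/2.
  Finite, so by the integral test, the series converges.

converges


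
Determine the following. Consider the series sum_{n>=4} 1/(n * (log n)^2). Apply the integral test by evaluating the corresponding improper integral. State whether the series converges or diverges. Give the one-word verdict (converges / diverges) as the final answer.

Let f(x) = 1/(x*log(x)^2). Then f is positive, continuous, and decreasing on [4, infinity), so the integral test applies.
Compute the improper integral int_{4}^infinity f(x) dx:
  antiderivative F(x) = -1/log(x).
  F(x) -> 0 as x -> infinity.  int = 0 - F(4) = 1/log(4) < infinity. By the integral test, the series converges.

converges


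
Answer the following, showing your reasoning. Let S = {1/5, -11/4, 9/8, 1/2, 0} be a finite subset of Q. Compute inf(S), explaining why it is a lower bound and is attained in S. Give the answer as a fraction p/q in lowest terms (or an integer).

S is finite, so inf(S) = min(S).
Sorted increasing:
-11/4, 0, 1/5, 1/2, 9/8
The extremum is -11/4.
For every x in S, x >= -11/4. And -11/4 is in S, so it is attained.
Therefore inf(S) = -11/4.

-11/4


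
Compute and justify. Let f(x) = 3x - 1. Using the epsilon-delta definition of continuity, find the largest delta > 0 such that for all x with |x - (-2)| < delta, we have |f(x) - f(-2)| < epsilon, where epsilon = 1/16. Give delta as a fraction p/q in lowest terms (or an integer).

We compute f(-2) = 3*(-2) - 1 = -7.
|f(x) - f(-2)| = |3x - 1 - (-7)| = |3(x - (-2))| = 3|x - (-2)|.
We need 3|x - (-2)| < 1/16, i.e. |x - (-2)| < 1/16 / 3 = 1/48.
So any delta <= 1/48 works. Conversely, if delta > 1/48, then x = -2 + 1/48 satisfies |x - (-2)| = 1/48 < delta but |f(x) - f(-2)| = 3 * 1/48 = 1/16, which is not < 1/16; so no larger delta works.
Hence the largest such delta is 1/48.

1/48


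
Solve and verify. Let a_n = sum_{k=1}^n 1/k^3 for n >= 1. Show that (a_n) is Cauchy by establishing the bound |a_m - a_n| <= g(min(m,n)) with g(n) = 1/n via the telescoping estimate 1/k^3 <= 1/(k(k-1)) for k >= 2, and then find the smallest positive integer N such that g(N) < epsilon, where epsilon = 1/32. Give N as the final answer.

For m > n >= 1: |a_m - a_n| = sum_{k=n+1}^m 1/k^3.
Use 1/k^3 <= 1/(k(k-1)) = 1/(k-1) - 1/k for k >= 2 (which holds since k^3 >= k^2 >= k(k-1) for k >= 2):
sum_{k=n+1}^m 1/k^3 <= sum_{k=n+1}^m (1/(k-1) - 1/k) = 1/n - 1/m <= 1/n.
By symmetry the same bound holds with n,m swapped, so |a_m - a_n| <= 1/min(m,n) = g(min(m,n)). Since g(n) -> 0, (a_n) is Cauchy.
Now solve g(N) < 1/32: 1/N < 1/32 <=> N > 1/(1/32) = 32.
The smallest integer strictly greater than 32 is N = 33.
Check: g(33) = 1/33 < 1/32; g(32) = 1/32 >= 1/32. So N = 33.

33


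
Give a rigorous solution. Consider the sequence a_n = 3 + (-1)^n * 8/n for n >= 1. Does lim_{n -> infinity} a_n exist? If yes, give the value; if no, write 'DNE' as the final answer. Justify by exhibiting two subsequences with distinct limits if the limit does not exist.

Examine the behaviour of a_n along subsequences.
Even-n subsequence a_{2k} = 3 + 8/(2k) -> 3. Odd-n subsequence a_{2k+1} = 3 - 8/(2k+1) -> 3. Both tend to 3, which suggests the limit is 3; verify directly.
|a_n - 3| = |(-1)^n * 8/n| = 8/n for every n >= 1.
Given epsilon > 0, choose a positive integer N > 8/epsilon. Then for all n >= N, |a_n - 3| = 8/n <= 8/N < epsilon.
So by the definition of the limit, lim a_n exists and equals 3.

3


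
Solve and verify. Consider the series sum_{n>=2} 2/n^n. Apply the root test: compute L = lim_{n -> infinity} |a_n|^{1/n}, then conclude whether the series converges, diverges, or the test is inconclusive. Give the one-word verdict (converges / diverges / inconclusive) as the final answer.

Let a_n denote the general term. Form |a_n|^(1/n) and simplify:
|a_n|^(1/n) = 2^(1/n)/n
Take the limit as n -> infinity: L = 0.
Since L = 0 < 1, the root test implies convergence.

converges


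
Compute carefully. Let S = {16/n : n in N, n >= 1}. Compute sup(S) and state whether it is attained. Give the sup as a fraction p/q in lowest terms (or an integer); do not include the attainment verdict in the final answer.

Analysis:
- Values: 16, 8, 16/3, 4, ... strictly decreasing.
- The maximum is 16 (n=1); sup = 16 (attained).
- The set is bounded below by 0; 16/n -> 0 so 0 is the greatest lower bound.
- 0 is not in the set, so inf = 0 is not attained.
Conclusion: sup(S) = 16, attained in S.

16


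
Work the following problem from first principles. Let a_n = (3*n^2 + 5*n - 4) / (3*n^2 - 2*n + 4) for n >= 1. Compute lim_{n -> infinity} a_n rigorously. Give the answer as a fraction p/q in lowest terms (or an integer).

Divide numerator and denominator by n^2, the highest power:
numerator / n^2 = 3 + 5/n - 4/n^2
denominator / n^2 = 3 - 2/n + 4/n^2
As n -> infinity, all terms of the form c/n^k (k >= 1) tend to 0.
So numerator / n^2 -> 3 and denominator / n^2 -> 3.
Therefore lim a_n = 1.

1


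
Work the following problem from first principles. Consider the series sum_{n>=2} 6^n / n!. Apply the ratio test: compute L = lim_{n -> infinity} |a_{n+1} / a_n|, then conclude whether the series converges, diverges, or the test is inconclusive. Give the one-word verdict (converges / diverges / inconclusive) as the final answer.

Let a_n denote the general term. Form the ratio a_{n+1}/a_n and simplify:
a_{n+1}/a_n = 6/(n + 1)
Take the limit as n -> infinity: L = 0.
Since L = 0 < 1, the ratio test implies the series converges.

converges


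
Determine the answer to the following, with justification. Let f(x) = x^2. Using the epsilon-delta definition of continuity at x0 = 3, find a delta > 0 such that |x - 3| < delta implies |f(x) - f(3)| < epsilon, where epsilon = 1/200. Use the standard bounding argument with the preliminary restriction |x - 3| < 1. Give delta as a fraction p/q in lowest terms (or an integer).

Factor: |x^2 - (3)^2| = |x - 3| * |x + 3|.
Impose |x - 3| < 1 first. Then |x + 3| = |(x - 3) + 2*(3)| <= |x - 3| + 2*|3| < 1 + 6 = 7.
So |x^2 - (3)^2| < delta * 7.
We need delta * 7 <= 1/200, i.e. delta <= 1/200/7 = 1/1400.
Since 1/1400 < 1, this is tighter than 1; take delta = 1/1400.
So delta = 1/1400 works.

1/1400


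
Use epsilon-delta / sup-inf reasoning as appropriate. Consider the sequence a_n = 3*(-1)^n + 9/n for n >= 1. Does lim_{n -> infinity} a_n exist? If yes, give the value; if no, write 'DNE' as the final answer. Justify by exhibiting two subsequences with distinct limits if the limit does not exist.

Examine the behaviour of a_n along subsequences.
a_{2k} = 3 + 9/(2k) -> 3. a_{2k+1} = -3 + 9/(2k+1) -> -3.
Since these two subsequential limits are 3 and -3, distinct, the full sequence cannot converge (a convergent sequence has all subsequences tending to the same limit). So lim a_n does not exist.

DNE


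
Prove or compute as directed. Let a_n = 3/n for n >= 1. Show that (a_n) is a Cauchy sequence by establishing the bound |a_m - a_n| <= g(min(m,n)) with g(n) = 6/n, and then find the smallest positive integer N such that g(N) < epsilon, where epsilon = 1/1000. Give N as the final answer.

For any m, n >= 1, by the triangle inequality:
|a_m - a_n| = |3/m - 3/n| <= 3*1/m + 3*1/n <= 6/min(m,n).
So g(n) = 6/n bounds the Cauchy difference. Since g(n) -> 0, (a_n) is Cauchy.
Now solve g(N) < 1/1000: 6/N < 1/1000 <=> N > 6 / (1/1000) = 6000.
The smallest integer strictly greater than 6000 is N = 6001.
Check: g(6001) = 6/6001 = 6/6001 < 1/1000; g(6000) = 1/1000 >= 1/1000. So N = 6001.

6001


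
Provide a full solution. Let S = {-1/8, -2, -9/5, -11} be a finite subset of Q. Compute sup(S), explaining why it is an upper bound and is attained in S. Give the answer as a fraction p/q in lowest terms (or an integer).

S is finite, so sup(S) = max(S).
Sorted decreasing:
-1/8, -9/5, -2, -11
The extremum is -1/8.
For every x in S, x <= -1/8. And -1/8 is in S, so it is attained.
Therefore sup(S) = -1/8.

-1/8


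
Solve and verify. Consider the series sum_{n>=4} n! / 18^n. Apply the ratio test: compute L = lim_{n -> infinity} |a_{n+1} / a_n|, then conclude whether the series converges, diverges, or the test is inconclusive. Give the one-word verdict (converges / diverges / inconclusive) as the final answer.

Let a_n denote the general term. Form the ratio a_{n+1}/a_n and simplify:
a_{n+1}/a_n = n/18 + 1/18
Take the limit as n -> infinity: L = infinity.
Since L = infinity > 1 (or L = infinity), the ratio test implies the series diverges.

diverges


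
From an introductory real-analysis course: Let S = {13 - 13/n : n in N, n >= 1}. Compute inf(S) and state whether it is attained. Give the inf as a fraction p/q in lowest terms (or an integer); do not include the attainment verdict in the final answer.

Analysis:
- Values: 0, 13/2, 26/3, 39/4, ... strictly increasing.
- Minimum is 0 (n=1); inf = 0 (attained).
- 13 - 13/n -> 13 from below; sup = 13, not attained.
Conclusion: inf(S) = 0, attained in S.

0


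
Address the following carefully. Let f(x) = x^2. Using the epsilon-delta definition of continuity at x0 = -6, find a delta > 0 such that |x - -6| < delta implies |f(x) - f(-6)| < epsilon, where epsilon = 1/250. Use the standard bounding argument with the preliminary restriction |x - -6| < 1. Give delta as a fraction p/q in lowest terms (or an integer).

Factor: |x^2 - (-6)^2| = |x - -6| * |x + -6|.
Impose |x - -6| < 1 first. Then |x + -6| = |(x - -6) + 2*(-6)| <= |x - -6| + 2*|-6| < 1 + 12 = 13.
So |x^2 - (-6)^2| < delta * 13.
We need delta * 13 <= 1/250, i.e. delta <= 1/250/13 = 1/3250.
Since 1/3250 < 1, this is tighter than 1; take delta = 1/3250.
So delta = 1/3250 works.

1/3250


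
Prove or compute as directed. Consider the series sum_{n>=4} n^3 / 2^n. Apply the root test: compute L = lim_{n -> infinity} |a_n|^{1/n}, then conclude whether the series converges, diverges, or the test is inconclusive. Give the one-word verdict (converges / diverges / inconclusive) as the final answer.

Let a_n denote the general term. Form |a_n|^(1/n) and simplify:
|a_n|^(1/n) = n^(3/n)/2
Take the limit as n -> infinity: L = 1/2.
Since L = 1/2 < 1, the root test implies convergence.

converges
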